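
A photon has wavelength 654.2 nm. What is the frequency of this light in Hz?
4.5826e+14 Hz

Using the wave equation: c = fλ

Solving for frequency:
f = c/λ = (3×10⁸ m/s) / (654.2×10⁻⁹ m)
f = 4.5826e+14 Hz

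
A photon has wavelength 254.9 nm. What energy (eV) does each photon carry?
4.8640 eV

Using E = hf = hc/λ:

E = hc/λ = (6.626×10⁻³⁴ J·s)(3×10⁸ m/s) / (254.9×10⁻⁹ m)
E = 4.8640 eV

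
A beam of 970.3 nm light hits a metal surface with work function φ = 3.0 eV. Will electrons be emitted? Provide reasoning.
No

For photoemission, the photon energy must exceed the work function.

Photon energy: E = hc/λ = 1.2778 eV
Work function: φ = 3.0 eV

Since E_photon (1.2778 eV) < φ (3.0 eV), photoemission will NOT occur.
The threshold wavelength is λ₀ = hc/φ = 413.3 nm.
Since 970.3 nm > 413.3 nm, the photons lack sufficient energy.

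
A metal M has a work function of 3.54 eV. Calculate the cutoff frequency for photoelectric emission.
8.5597e+14 Hz

The threshold frequency is when the photon energy equals the work function:
hf₀ = φ

Solving for f₀:
f₀ = φ/h = (3.54 eV × 1.602×10⁻¹⁹ J/eV) / (6.626×10⁻³⁴ J·s)
f₀ = 8.5597e+14 Hz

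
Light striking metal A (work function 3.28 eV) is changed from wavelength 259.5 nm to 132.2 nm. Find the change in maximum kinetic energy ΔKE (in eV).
4.6007 eV

Using Einstein's equation: KE_max = hc/λ - φ

For λ₁ = 259.5 nm:
KE₁ = hc/λ₁ - φ = 4.7778 - 3.28 = 1.4978 eV

For λ₂ = 132.2 nm:
KE₂ = hc/λ₂ - φ = 9.3785 - 3.28 = 6.0985 eV

Change in KE:
ΔKE = KE₂ - KE₁ = 6.0985 - 1.4978 = 4.6007 eV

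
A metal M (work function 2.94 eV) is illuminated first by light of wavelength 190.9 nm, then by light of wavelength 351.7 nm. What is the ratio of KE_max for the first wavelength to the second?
6.0735

Using Einstein's equation: KE_max = hc/λ - φ

For λ₁ = 190.9 nm:
E₁ = hc/λ₁ = 6.4947 eV
KE₁ = E₁ - φ = 6.4947 - 2.94 = 3.5547 eV

For λ₂ = 351.7 nm:
E₂ = hc/λ₂ = 3.5253 eV
KE₂ = E₂ - φ = 3.5253 - 2.94 = 0.5853 eV

Ratio: KE₁/KE₂ = 3.5547/0.5853 = 6.0735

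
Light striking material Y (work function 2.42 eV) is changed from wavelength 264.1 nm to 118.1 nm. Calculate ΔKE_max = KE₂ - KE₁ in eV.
5.8036 eV

Using Einstein's equation: KE_max = hc/λ - φ

For λ₁ = 264.1 nm:
KE₁ = hc/λ₁ - φ = 4.6946 - 2.42 = 2.2746 eV

For λ₂ = 118.1 nm:
KE₂ = hc/λ₂ - φ = 10.4982 - 2.42 = 8.0782 eV

Change in KE:
ΔKE = KE₂ - KE₁ = 8.0782 - 2.2746 = 5.8036 eV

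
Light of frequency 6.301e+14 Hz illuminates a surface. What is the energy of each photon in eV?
2.6059 eV

Using E = hf:

E = hf = (6.626×10⁻³⁴ J·s)(6.301e+14 Hz)
E = 2.6059 eV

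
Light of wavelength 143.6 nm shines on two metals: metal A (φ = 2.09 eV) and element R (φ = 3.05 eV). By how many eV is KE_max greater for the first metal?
0.9600 eV

Using KE_max = hc/λ - φ for each metal:

Photon energy: E = hc/λ = 8.6340 eV

For metal A (φ₁ = 2.09 eV):
KE₁ = E - φ₁ = 8.6340 - 2.09 = 6.5440 eV

For element R (φ₂ = 3.05 eV):
KE₂ = E - φ₂ = 8.6340 - 3.05 = 5.5840 eV

Difference:
ΔKE = KE₁ - KE₂ = 6.5440 - 5.5840 = 0.9600 eV

Note: The difference equals the difference in work functions: 3.05 - 2.09 = 0.96 eV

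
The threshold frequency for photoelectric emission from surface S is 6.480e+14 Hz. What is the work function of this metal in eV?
2.68 eV

At the threshold frequency, photon energy equals work function:
φ = hf₀

Calculating:
φ = (6.626×10⁻³⁴ J·s)(6.480e+14 Hz)
φ = 2.68 eV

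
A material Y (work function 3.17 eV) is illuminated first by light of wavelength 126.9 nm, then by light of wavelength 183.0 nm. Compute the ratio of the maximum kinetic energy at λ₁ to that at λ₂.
1.8308

Using Einstein's equation: KE_max = hc/λ - φ

For λ₁ = 126.9 nm:
E₁ = hc/λ₁ = 9.7702 eV
KE₁ = E₁ - φ = 9.7702 - 3.17 = 6.6002 eV

For λ₂ = 183.0 nm:
E₂ = hc/λ₂ = 6.7751 eV
KE₂ = E₂ - φ = 6.7751 - 3.17 = 3.6051 eV

Ratio: KE₁/KE₂ = 6.6002/3.6051 = 1.8308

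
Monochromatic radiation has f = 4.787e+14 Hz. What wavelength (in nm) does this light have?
626.26 nm

Using the wave equation: c = fλ

Solving for wavelength:
λ = c/f = (3×10⁸ m/s) / (4.787e+14 Hz)
λ = 626.26 nm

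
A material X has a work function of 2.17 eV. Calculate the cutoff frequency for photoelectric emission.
5.2470e+14 Hz

The threshold frequency is when the photon energy equals the work function:
hf₀ = φ

Solving for f₀:
f₀ = φ/h = (2.17 eV × 1.602×10⁻¹⁹ J/eV) / (6.626×10⁻³⁴ J·s)
f₀ = 5.2470e+14 Hz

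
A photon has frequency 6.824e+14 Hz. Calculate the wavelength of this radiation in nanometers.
439.32 nm

Using the wave equation: c = fλ

Solving for wavelength:
λ = c/f = (3×10⁸ m/s) / (6.824e+14 Hz)
λ = 439.32 nm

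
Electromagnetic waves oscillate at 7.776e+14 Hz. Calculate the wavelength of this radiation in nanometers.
385.54 nm

Using the wave equation: c = fλ

Solving for wavelength:
λ = c/f = (3×10⁸ m/s) / (7.776e+14 Hz)
λ = 385.54 nm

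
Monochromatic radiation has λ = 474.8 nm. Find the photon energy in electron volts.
2.6113 eV

Using E = hf = hc/λ:

E = hc/λ = (6.626×10⁻³⁴ J·s)(3×10⁸ m/s) / (474.8×10⁻⁹ m)
E = 2.6113 eV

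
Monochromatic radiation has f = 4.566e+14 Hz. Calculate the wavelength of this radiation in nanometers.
656.58 nm

Using the wave equation: c = fλ

Solving for wavelength:
λ = c/f = (3×10⁸ m/s) / (4.566e+14 Hz)
λ = 656.58 nm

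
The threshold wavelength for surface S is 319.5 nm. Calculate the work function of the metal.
3.88 eV

At the threshold wavelength, photon energy equals work function:
φ = hc/λ₀

Calculating:
φ = (6.626×10⁻³⁴ J·s)(3×10⁸ m/s) / (319.5×10⁻⁹ m)
φ = 3.88 eV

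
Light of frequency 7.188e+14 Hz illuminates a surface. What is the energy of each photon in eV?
2.9727 eV

Using E = hf:

E = hf = (6.626×10⁻³⁴ J·s)(7.188e+14 Hz)
E = 2.9727 eV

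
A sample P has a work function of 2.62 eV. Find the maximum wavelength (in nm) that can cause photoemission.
473.22 nm

The threshold wavelength is when the photon energy equals the work function:
hc/λ₀ = φ

Solving for λ₀:
λ₀ = hc/φ = (6.626×10⁻³⁴ J·s)(3×10⁸ m/s) / (2.62 eV × 1.602×10⁻¹⁹ J/eV)
λ₀ = 473.22 nm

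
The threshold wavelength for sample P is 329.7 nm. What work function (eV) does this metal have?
3.76 eV

At the threshold wavelength, photon energy equals work function:
φ = hc/λ₀

Calculating:
φ = (6.626×10⁻³⁴ J·s)(3×10⁸ m/s) / (329.7×10⁻⁹ m)
φ = 3.76 eV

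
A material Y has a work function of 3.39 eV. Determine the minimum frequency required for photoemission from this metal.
8.1970e+14 Hz

The threshold frequency is when the photon energy equals the work function:
hf₀ = φ

Solving for f₀:
f₀ = φ/h = (3.39 eV × 1.602×10⁻¹⁹ J/eV) / (6.626×10⁻³⁴ J·s)
f₀ = 8.1970e+14 Hz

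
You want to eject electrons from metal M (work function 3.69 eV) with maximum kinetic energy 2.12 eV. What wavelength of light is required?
213.40 nm

From Einstein's equation: KE_max = hc/λ - φ

Rearranging for λ:
hc/λ = KE_max + φ
λ = hc/(KE_max + φ)

Required photon energy:
E_photon = KE_max + φ = 2.12 + 3.69 = 5.81 eV

Required wavelength:
λ = hc/E_photon = (6.626×10⁻³⁴)(3×10⁸) / (5.81 × 1.602×10⁻¹⁹)
λ = 213.40 nm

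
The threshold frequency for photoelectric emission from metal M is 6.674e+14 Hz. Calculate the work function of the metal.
2.76 eV

At the threshold frequency, photon energy equals work function:
φ = hf₀

Calculating:
φ = (6.626×10⁻³⁴ J·s)(6.674e+14 Hz)
φ = 2.76 eV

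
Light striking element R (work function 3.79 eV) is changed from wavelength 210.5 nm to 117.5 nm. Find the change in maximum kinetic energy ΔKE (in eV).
4.6619 eV

Using Einstein's equation: KE_max = hc/λ - φ

For λ₁ = 210.5 nm:
KE₁ = hc/λ₁ - φ = 5.8900 - 3.79 = 2.1000 eV

For λ₂ = 117.5 nm:
KE₂ = hc/λ₂ - φ = 10.5518 - 3.79 = 6.7618 eV

Change in KE:
ΔKE = KE₂ - KE₁ = 6.7618 - 2.1000 = 4.6619 eV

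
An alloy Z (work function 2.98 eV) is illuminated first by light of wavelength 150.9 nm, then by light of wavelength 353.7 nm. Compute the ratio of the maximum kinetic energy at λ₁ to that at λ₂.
9.9673

Using Einstein's equation: KE_max = hc/λ - φ

For λ₁ = 150.9 nm:
E₁ = hc/λ₁ = 8.2163 eV
KE₁ = E₁ - φ = 8.2163 - 2.98 = 5.2363 eV

For λ₂ = 353.7 nm:
E₂ = hc/λ₂ = 3.5053 eV
KE₂ = E₂ - φ = 3.5053 - 2.98 = 0.5253 eV

Ratio: KE₁/KE₂ = 5.2363/0.5253 = 9.9673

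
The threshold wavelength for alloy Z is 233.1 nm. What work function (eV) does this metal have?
5.32 eV

At the threshold wavelength, photon energy equals work function:
φ = hc/λ₀

Calculating:
φ = (6.626×10⁻³⁴ J·s)(3×10⁸ m/s) / (233.1×10⁻⁹ m)
φ = 5.32 eV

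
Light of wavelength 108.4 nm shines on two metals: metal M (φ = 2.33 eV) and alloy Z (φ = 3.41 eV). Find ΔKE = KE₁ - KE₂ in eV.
1.0800 eV

Using KE_max = hc/λ - φ for each metal:

Photon energy: E = hc/λ = 11.4377 eV

For metal M (φ₁ = 2.33 eV):
KE₁ = E - φ₁ = 11.4377 - 2.33 = 9.1077 eV

For alloy Z (φ₂ = 3.41 eV):
KE₂ = E - φ₂ = 11.4377 - 3.41 = 8.0277 eV

Difference:
ΔKE = KE₁ - KE₂ = 9.1077 - 8.0277 = 1.0800 eV

Note: The difference equals the difference in work functions: 3.41 - 2.33 = 1.08 eV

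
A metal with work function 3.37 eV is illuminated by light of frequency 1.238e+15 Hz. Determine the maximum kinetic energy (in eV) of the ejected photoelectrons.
1.7500 eV

Using Einstein's photoelectric equation: KE_max = hf - φ

First, calculate the photon energy:
E_photon = hf = (6.626×10⁻³⁴ J·s)(1.238e+15 Hz)
E_photon = 5.1200 eV

Then, the maximum kinetic energy:
KE_max = E_photon - φ = 5.1200 eV - 3.37 eV = 1.7500 eV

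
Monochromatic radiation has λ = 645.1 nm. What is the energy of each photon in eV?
1.9219 eV

Using E = hf = hc/λ:

E = hc/λ = (6.626×10⁻³⁴ J·s)(3×10⁸ m/s) / (645.1×10⁻⁹ m)
E = 1.9219 eV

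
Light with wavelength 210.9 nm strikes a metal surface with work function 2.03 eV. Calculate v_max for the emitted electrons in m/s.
1.1636e+06 m/s

First, find the maximum kinetic energy:
E_photon = hc/λ = 5.8788 eV
KE_max = E_photon - φ = 5.8788 - 2.03 = 3.8488 eV

Convert to Joules: KE_max = 3.8488 × 1.602×10⁻¹⁹ J = 6.1665e-19 J

Then use KE = ½mv² to find velocity:
v = √(2·KE/m) = √(2 × 6.1665e-19 J / 9.109e-31 kg)
v = 1.1636e+06 m/s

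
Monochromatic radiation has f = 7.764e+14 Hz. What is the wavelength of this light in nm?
386.13 nm

Using the wave equation: c = fλ

Solving for wavelength:
λ = c/f = (3×10⁸ m/s) / (7.764e+14 Hz)
λ = 386.13 nm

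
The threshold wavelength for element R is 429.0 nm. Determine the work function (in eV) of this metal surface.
2.89 eV

At the threshold wavelength, photon energy equals work function:
φ = hc/λ₀

Calculating:
φ = (6.626×10⁻³⁴ J·s)(3×10⁸ m/s) / (429.0×10⁻⁹ m)
φ = 2.89 eV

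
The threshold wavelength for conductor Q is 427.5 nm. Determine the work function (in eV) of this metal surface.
2.90 eV

At the threshold wavelength, photon energy equals work function:
φ = hc/λ₀

Calculating:
φ = (6.626×10⁻³⁴ J·s)(3×10⁸ m/s) / (427.5×10⁻⁹ m)
φ = 2.90 eV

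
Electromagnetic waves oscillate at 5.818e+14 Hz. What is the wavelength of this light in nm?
515.28 nm

Using the wave equation: c = fλ

Solving for wavelength:
λ = c/f = (3×10⁸ m/s) / (5.818e+14 Hz)
λ = 515.28 nm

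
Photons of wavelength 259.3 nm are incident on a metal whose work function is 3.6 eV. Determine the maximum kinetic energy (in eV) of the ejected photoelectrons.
1.1815 eV

Using Einstein's photoelectric equation: KE_max = hf - φ = hc/λ - φ

First, calculate the photon energy:
E_photon = hc/λ = (6.626×10⁻³⁴ J·s)(3×10⁸ m/s) / (259.3×10⁻⁹ m)
E_photon = 4.7815 eV

Then, the maximum kinetic energy:
KE_max = E_photon - φ = 4.7815 eV - 3.6 eV = 1.1815 eV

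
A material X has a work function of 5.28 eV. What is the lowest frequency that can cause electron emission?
1.2767e+15 Hz

The threshold frequency is when the photon energy equals the work function:
hf₀ = φ

Solving for f₀:
f₀ = φ/h = (5.28 eV × 1.602×10⁻¹⁹ J/eV) / (6.626×10⁻³⁴ J·s)
f₀ = 1.2767e+15 Hz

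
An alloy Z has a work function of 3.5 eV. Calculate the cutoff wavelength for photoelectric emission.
354.24 nm

The threshold wavelength is when the photon energy equals the work function:
hc/λ₀ = φ

Solving for λ₀:
λ₀ = hc/φ = (6.626×10⁻³⁴ J·s)(3×10⁸ m/s) / (3.5 eV × 1.602×10⁻¹⁹ J/eV)
λ₀ = 354.24 nm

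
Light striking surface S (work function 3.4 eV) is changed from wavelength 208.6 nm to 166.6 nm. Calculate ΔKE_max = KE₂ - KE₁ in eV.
1.4984 eV

Using Einstein's equation: KE_max = hc/λ - φ

For λ₁ = 208.6 nm:
KE₁ = hc/λ₁ - φ = 5.9436 - 3.4 = 2.5436 eV

For λ₂ = 166.6 nm:
KE₂ = hc/λ₂ - φ = 7.4420 - 3.4 = 4.0420 eV

Change in KE:
ΔKE = KE₂ - KE₁ = 4.0420 - 2.5436 = 1.4984 eV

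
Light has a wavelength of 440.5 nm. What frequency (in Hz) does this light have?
6.8057e+14 Hz

Using the wave equation: c = fλ

Solving for frequency:
f = c/λ = (3×10⁸ m/s) / (440.5×10⁻⁹ m)
f = 6.8057e+14 Hz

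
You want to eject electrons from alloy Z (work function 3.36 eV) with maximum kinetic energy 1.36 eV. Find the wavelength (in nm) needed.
262.68 nm

From Einstein's equation: KE_max = hc/λ - φ

Rearranging for λ:
hc/λ = KE_max + φ
λ = hc/(KE_max + φ)

Required photon energy:
E_photon = KE_max + φ = 1.36 + 3.36 = 4.72 eV

Required wavelength:
λ = hc/E_photon = (6.626×10⁻³⁴)(3×10⁸) / (4.72 × 1.602×10⁻¹⁹)
λ = 262.68 nm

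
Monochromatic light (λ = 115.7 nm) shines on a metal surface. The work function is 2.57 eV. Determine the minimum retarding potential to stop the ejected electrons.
8.1460 V

The stopping potential V_s satisfies: eV_s = KE_max

First, find KE_max using Einstein's equation:
E_photon = hc/λ = 10.7160 eV
KE_max = E_photon - φ = 10.7160 - 2.57 = 8.1460 eV

Since eV_s = KE_max:
V_s = KE_max/e = 8.1460 V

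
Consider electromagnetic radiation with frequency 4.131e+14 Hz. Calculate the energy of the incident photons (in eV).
1.7084 eV

Using E = hf:

E = hf = (6.626×10⁻³⁴ J·s)(4.131e+14 Hz)
E = 1.7084 eV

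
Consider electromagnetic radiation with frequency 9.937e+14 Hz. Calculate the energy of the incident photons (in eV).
4.1096 eV

Using E = hf:

E = hf = (6.626×10⁻³⁴ J·s)(9.937e+14 Hz)
E = 4.1096 eV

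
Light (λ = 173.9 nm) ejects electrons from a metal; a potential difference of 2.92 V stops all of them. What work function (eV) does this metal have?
4.21 eV

The stopping potential gives the maximum kinetic energy: KE_max = eV_s = 2.92 eV

From Einstein's photoelectric equation: KE_max = hc/λ - φ
Rearranging: φ = hc/λ - KE_max

Calculate photon energy:
E_photon = hc/λ = (6.626×10⁻³⁴ J·s)(3×10⁸ m/s) / (173.9×10⁻⁹ m) = 7.1296 eV

Therefore:
φ = 7.1296 - 2.92 = 4.21 eV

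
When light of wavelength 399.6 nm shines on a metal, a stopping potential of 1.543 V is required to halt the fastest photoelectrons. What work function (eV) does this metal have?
1.56 eV

The stopping potential gives the maximum kinetic energy: KE_max = eV_s = 1.543 eV

From Einstein's photoelectric equation: KE_max = hc/λ - φ
Rearranging: φ = hc/λ - KE_max

Calculate photon energy:
E_photon = hc/λ = (6.626×10⁻³⁴ J·s)(3×10⁸ m/s) / (399.6×10⁻⁹ m) = 3.1027 eV

Therefore:
φ = 3.1027 - 1.543 = 1.56 eV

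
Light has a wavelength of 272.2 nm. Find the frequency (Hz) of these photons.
1.1014e+15 Hz

Using the wave equation: c = fλ

Solving for frequency:
f = c/λ = (3×10⁸ m/s) / (272.2×10⁻⁹ m)
f = 1.1014e+15 Hz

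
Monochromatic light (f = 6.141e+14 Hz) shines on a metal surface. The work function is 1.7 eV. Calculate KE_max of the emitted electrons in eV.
0.8397 eV

Using Einstein's photoelectric equation: KE_max = hf - φ

First, calculate the photon energy:
E_photon = hf = (6.626×10⁻³⁴ J·s)(6.141e+14 Hz)
E_photon = 2.5397 eV

Then, the maximum kinetic energy:
KE_max = E_photon - φ = 2.5397 eV - 1.7 eV = 0.8397 eV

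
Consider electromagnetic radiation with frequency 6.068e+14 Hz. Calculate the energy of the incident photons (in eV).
2.5095 eV

Using E = hf:

E = hf = (6.626×10⁻³⁴ J·s)(6.068e+14 Hz)
E = 2.5095 eV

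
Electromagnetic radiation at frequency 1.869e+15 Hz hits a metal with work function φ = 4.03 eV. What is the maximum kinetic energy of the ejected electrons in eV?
3.6996 eV

Using Einstein's photoelectric equation: KE_max = hf - φ

First, calculate the photon energy:
E_photon = hf = (6.626×10⁻³⁴ J·s)(1.869e+15 Hz)
E_photon = 7.7296 eV

Then, the maximum kinetic energy:
KE_max = E_photon - φ = 7.7296 eV - 4.03 eV = 3.6996 eV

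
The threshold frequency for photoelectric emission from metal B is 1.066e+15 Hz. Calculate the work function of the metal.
4.41 eV

At the threshold frequency, photon energy equals work function:
φ = hf₀

Calculating:
φ = (6.626×10⁻³⁴ J·s)(1.066e+15 Hz)
φ = 4.41 eV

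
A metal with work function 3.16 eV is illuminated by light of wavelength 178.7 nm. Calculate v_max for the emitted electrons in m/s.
1.1528e+06 m/s

First, find the maximum kinetic energy:
E_photon = hc/λ = 6.9381 eV
KE_max = E_photon - φ = 6.9381 - 3.16 = 3.7781 eV

Convert to Joules: KE_max = 3.7781 × 1.602×10⁻¹⁹ J = 6.0532e-19 J

Then use KE = ½mv² to find velocity:
v = √(2·KE/m) = √(2 × 6.0532e-19 J / 9.109e-31 kg)
v = 1.1528e+06 m/s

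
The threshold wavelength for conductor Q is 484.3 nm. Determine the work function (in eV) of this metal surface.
2.56 eV

At the threshold wavelength, photon energy equals work function:
φ = hc/λ₀

Calculating:
φ = (6.626×10⁻³⁴ J·s)(3×10⁸ m/s) / (484.3×10⁻⁹ m)
φ = 2.56 eV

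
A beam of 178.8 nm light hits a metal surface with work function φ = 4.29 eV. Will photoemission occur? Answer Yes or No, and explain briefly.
Yes

For photoemission, the photon energy must exceed the work function.

Photon energy: E = hc/λ = 6.9342 eV
Work function: φ = 4.29 eV

Since E_photon (6.9342 eV) > φ (4.29 eV), photoemission WILL occur.
The threshold wavelength is λ₀ = hc/φ = 289.0 nm.
Since 178.8 nm < 289.0 nm, the light has sufficient energy.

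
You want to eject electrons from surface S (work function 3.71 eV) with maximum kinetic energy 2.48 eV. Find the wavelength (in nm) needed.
200.30 nm

From Einstein's equation: KE_max = hc/λ - φ

Rearranging for λ:
hc/λ = KE_max + φ
λ = hc/(KE_max + φ)

Required photon energy:
E_photon = KE_max + φ = 2.48 + 3.71 = 6.19 eV

Required wavelength:
λ = hc/E_photon = (6.626×10⁻³⁴)(3×10⁸) / (6.19 × 1.602×10⁻¹⁹)
λ = 200.30 nm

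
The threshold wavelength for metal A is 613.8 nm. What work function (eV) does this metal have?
2.02 eV

At the threshold wavelength, photon energy equals work function:
φ = hc/λ₀

Calculating:
φ = (6.626×10⁻³⁴ J·s)(3×10⁸ m/s) / (613.8×10⁻⁹ m)
φ = 2.02 eV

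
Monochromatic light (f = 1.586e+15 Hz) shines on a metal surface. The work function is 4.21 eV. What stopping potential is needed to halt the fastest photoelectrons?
2.3492 V

The stopping potential V_s satisfies: eV_s = KE_max

First, find KE_max using Einstein's equation:
E_photon = hf = (6.626×10⁻³⁴ J·s)(1.586e+15 Hz) = 6.5592 eV
KE_max = E_photon - φ = 6.5592 - 4.21 = 2.3492 eV

Since eV_s = KE_max:
V_s = KE_max/e = 2.3492 V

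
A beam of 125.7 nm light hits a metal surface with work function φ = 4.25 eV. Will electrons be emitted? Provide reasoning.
Yes

For photoemission, the photon energy must exceed the work function.

Photon energy: E = hc/λ = 9.8635 eV
Work function: φ = 4.25 eV

Since E_photon (9.8635 eV) > φ (4.25 eV), photoemission WILL occur.
The threshold wavelength is λ₀ = hc/φ = 291.7 nm.
Since 125.7 nm < 291.7 nm, the light has sufficient energy.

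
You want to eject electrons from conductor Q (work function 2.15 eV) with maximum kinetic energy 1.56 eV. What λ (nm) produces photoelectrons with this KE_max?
334.19 nm

From Einstein's equation: KE_max = hc/λ - φ

Rearranging for λ:
hc/λ = KE_max + φ
λ = hc/(KE_max + φ)

Required photon energy:
E_photon = KE_max + φ = 1.56 + 2.15 = 3.71 eV

Required wavelength:
λ = hc/E_photon = (6.626×10⁻³⁴)(3×10⁸) / (3.71 × 1.602×10⁻¹⁹)
λ = 334.19 nm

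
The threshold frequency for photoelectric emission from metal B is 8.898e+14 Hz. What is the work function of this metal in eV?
3.68 eV

At the threshold frequency, photon energy equals work function:
φ = hf₀

Calculating:
φ = (6.626×10⁻³⁴ J·s)(8.898e+14 Hz)
φ = 3.68 eV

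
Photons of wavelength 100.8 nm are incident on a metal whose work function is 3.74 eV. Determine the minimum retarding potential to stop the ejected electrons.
8.5600 V

The stopping potential V_s satisfies: eV_s = KE_max

First, find KE_max using Einstein's equation:
E_photon = hc/λ = 12.3000 eV
KE_max = E_photon - φ = 12.3000 - 3.74 = 8.5600 eV

Since eV_s = KE_max:
V_s = KE_max/e = 8.5600 V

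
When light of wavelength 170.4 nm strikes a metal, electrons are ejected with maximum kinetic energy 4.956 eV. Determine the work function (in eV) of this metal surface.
2.32 eV

From Einstein's photoelectric equation: KE_max = hf - φ = hc/λ - φ

Rearranging for φ:
φ = hc/λ - KE_max

Calculate photon energy:
E_photon = hc/λ = 7.2761 eV

Therefore:
φ = 7.2761 - 4.956 = 2.32 eV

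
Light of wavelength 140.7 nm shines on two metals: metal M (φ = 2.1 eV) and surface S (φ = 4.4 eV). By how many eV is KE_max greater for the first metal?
2.3000 eV

Using KE_max = hc/λ - φ for each metal:

Photon energy: E = hc/λ = 8.8120 eV

For metal M (φ₁ = 2.1 eV):
KE₁ = E - φ₁ = 8.8120 - 2.1 = 6.7120 eV

For surface S (φ₂ = 4.4 eV):
KE₂ = E - φ₂ = 8.8120 - 4.4 = 4.4120 eV

Difference:
ΔKE = KE₁ - KE₂ = 6.7120 - 4.4120 = 2.3000 eV

Note: The difference equals the difference in work functions: 4.4 - 2.1 = 2.30 eV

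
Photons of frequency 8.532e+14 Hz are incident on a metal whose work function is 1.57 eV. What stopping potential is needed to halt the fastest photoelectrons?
1.9586 V

The stopping potential V_s satisfies: eV_s = KE_max

First, find KE_max using Einstein's equation:
E_photon = hf = (6.626×10⁻³⁴ J·s)(8.532e+14 Hz) = 3.5286 eV
KE_max = E_photon - φ = 3.5286 - 1.57 = 1.9586 eV

Since eV_s = KE_max:
V_s = KE_max/e = 1.9586 V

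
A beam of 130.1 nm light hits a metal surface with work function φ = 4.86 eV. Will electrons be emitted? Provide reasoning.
Yes

For photoemission, the photon energy must exceed the work function.

Photon energy: E = hc/λ = 9.5299 eV
Work function: φ = 4.86 eV

Since E_photon (9.5299 eV) > φ (4.86 eV), photoemission WILL occur.
The threshold wavelength is λ₀ = hc/φ = 255.1 nm.
Since 130.1 nm < 255.1 nm, the light has sufficient energy.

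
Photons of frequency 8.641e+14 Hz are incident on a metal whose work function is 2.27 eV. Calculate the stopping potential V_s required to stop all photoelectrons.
1.3036 V

The stopping potential V_s satisfies: eV_s = KE_max

First, find KE_max using Einstein's equation:
E_photon = hf = (6.626×10⁻³⁴ J·s)(8.641e+14 Hz) = 3.5736 eV
KE_max = E_photon - φ = 3.5736 - 2.27 = 1.3036 eV

Since eV_s = KE_max:
V_s = KE_max/e = 1.3036 V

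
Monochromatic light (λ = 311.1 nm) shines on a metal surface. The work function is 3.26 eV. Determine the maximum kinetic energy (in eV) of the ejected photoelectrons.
0.7253 eV

Using Einstein's photoelectric equation: KE_max = hf - φ = hc/λ - φ

First, calculate the photon energy:
E_photon = hc/λ = (6.626×10⁻³⁴ J·s)(3×10⁸ m/s) / (311.1×10⁻⁹ m)
E_photon = 3.9853 eV

Then, the maximum kinetic energy:
KE_max = E_photon - φ = 3.9853 eV - 3.26 eV = 0.7253 eV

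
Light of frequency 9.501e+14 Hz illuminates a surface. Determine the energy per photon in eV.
3.9293 eV

Using E = hf:

E = hf = (6.626×10⁻³⁴ J·s)(9.501e+14 Hz)
E = 3.9293 eV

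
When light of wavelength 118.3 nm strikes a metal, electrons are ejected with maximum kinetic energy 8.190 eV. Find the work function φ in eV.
2.29 eV

From Einstein's photoelectric equation: KE_max = hf - φ = hc/λ - φ

Rearranging for φ:
φ = hc/λ - KE_max

Calculate photon energy:
E_photon = hc/λ = 10.4805 eV

Therefore:
φ = 10.4805 - 8.190 = 2.29 eV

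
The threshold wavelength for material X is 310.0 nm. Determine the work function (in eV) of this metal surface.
4.00 eV

At the threshold wavelength, photon energy equals work function:
φ = hc/λ₀

Calculating:
φ = (6.626×10⁻³⁴ J·s)(3×10⁸ m/s) / (310.0×10⁻⁹ m)
φ = 4.00 eV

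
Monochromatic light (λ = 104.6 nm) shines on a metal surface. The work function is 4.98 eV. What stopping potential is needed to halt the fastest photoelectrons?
6.8732 V

The stopping potential V_s satisfies: eV_s = KE_max

First, find KE_max using Einstein's equation:
E_photon = hc/λ = 11.8532 eV
KE_max = E_photon - φ = 11.8532 - 4.98 = 6.8732 eV

Since eV_s = KE_max:
V_s = KE_max/e = 6.8732 V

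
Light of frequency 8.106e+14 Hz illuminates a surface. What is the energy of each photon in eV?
3.3524 eV

Using E = hf:

E = hf = (6.626×10⁻³⁴ J·s)(8.106e+14 Hz)
E = 3.3524 eV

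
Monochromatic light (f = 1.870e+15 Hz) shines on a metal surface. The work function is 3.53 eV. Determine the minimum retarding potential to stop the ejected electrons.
4.2037 V

The stopping potential V_s satisfies: eV_s = KE_max

First, find KE_max using Einstein's equation:
E_photon = hf = (6.626×10⁻³⁴ J·s)(1.870e+15 Hz) = 7.7337 eV
KE_max = E_photon - φ = 7.7337 - 3.53 = 4.2037 eV

Since eV_s = KE_max:
V_s = KE_max/e = 4.2037 V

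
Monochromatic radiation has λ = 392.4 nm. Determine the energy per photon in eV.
3.1596 eV

Using E = hf = hc/λ:

E = hc/λ = (6.626×10⁻³⁴ J·s)(3×10⁸ m/s) / (392.4×10⁻⁹ m)
E = 3.1596 eV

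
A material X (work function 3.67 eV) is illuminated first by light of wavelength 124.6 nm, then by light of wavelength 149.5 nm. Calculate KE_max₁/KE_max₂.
1.3585

Using Einstein's equation: KE_max = hc/λ - φ

For λ₁ = 124.6 nm:
E₁ = hc/λ₁ = 9.9506 eV
KE₁ = E₁ - φ = 9.9506 - 3.67 = 6.2806 eV

For λ₂ = 149.5 nm:
E₂ = hc/λ₂ = 8.2933 eV
KE₂ = E₂ - φ = 8.2933 - 3.67 = 4.6233 eV

Ratio: KE₁/KE₂ = 6.2806/4.6233 = 1.3585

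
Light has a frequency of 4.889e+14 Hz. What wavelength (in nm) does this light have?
613.20 nm

Using the wave equation: c = fλ

Solving for wavelength:
λ = c/f = (3×10⁸ m/s) / (4.889e+14 Hz)
λ = 613.20 nm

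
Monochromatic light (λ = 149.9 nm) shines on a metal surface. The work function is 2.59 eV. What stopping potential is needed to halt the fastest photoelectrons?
5.6811 V

The stopping potential V_s satisfies: eV_s = KE_max

First, find KE_max using Einstein's equation:
E_photon = hc/λ = 8.2711 eV
KE_max = E_photon - φ = 8.2711 - 2.59 = 5.6811 eV

Since eV_s = KE_max:
V_s = KE_max/e = 5.6811 V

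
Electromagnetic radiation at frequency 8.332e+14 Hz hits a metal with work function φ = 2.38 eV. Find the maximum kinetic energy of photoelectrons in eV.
1.0658 eV

Using Einstein's photoelectric equation: KE_max = hf - φ

First, calculate the photon energy:
E_photon = hf = (6.626×10⁻³⁴ J·s)(8.332e+14 Hz)
E_photon = 3.4458 eV

Then, the maximum kinetic energy:
KE_max = E_photon - φ = 3.4458 eV - 2.38 eV = 1.0658 eV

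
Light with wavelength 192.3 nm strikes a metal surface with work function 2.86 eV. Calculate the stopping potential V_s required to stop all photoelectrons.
3.5874 V

The stopping potential V_s satisfies: eV_s = KE_max

First, find KE_max using Einstein's equation:
E_photon = hc/λ = 6.4474 eV
KE_max = E_photon - φ = 6.4474 - 2.86 = 3.5874 eV

Since eV_s = KE_max:
V_s = KE_max/e = 3.5874 V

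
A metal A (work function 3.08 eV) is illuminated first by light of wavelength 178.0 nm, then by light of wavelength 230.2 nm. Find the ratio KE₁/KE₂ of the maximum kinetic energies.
1.6850

Using Einstein's equation: KE_max = hc/λ - φ

For λ₁ = 178.0 nm:
E₁ = hc/λ₁ = 6.9654 eV
KE₁ = E₁ - φ = 6.9654 - 3.08 = 3.8854 eV

For λ₂ = 230.2 nm:
E₂ = hc/λ₂ = 5.3859 eV
KE₂ = E₂ - φ = 5.3859 - 3.08 = 2.3059 eV

Ratio: KE₁/KE₂ = 3.8854/2.3059 = 1.6850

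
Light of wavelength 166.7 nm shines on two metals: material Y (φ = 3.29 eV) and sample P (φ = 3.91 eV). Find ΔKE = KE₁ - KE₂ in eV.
0.6200 eV

Using KE_max = hc/λ - φ for each metal:

Photon energy: E = hc/λ = 7.4376 eV

For material Y (φ₁ = 3.29 eV):
KE₁ = E - φ₁ = 7.4376 - 3.29 = 4.1476 eV

For sample P (φ₂ = 3.91 eV):
KE₂ = E - φ₂ = 7.4376 - 3.91 = 3.5276 eV

Difference:
ΔKE = KE₁ - KE₂ = 4.1476 - 3.5276 = 0.6200 eV

Note: The difference equals the difference in work functions: 3.91 - 3.29 = 0.62 eV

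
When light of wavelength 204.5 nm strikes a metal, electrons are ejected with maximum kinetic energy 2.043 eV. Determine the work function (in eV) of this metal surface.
4.02 eV

From Einstein's photoelectric equation: KE_max = hf - φ = hc/λ - φ

Rearranging for φ:
φ = hc/λ - KE_max

Calculate photon energy:
E_photon = hc/λ = 6.0628 eV

Therefore:
φ = 6.0628 - 2.043 = 4.02 eV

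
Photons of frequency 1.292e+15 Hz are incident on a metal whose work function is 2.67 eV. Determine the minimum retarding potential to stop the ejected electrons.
2.6733 V

The stopping potential V_s satisfies: eV_s = KE_max

First, find KE_max using Einstein's equation:
E_photon = hf = (6.626×10⁻³⁴ J·s)(1.292e+15 Hz) = 5.3433 eV
KE_max = E_photon - φ = 5.3433 - 2.67 = 2.6733 eV

Since eV_s = KE_max:
V_s = KE_max/e = 2.6733 V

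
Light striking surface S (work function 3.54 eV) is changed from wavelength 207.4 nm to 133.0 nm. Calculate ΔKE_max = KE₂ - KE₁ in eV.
3.3441 eV

Using Einstein's equation: KE_max = hc/λ - φ

For λ₁ = 207.4 nm:
KE₁ = hc/λ₁ - φ = 5.9780 - 3.54 = 2.4380 eV

For λ₂ = 133.0 nm:
KE₂ = hc/λ₂ - φ = 9.3221 - 3.54 = 5.7821 eV

Change in KE:
ΔKE = KE₂ - KE₁ = 5.7821 - 2.4380 = 3.3441 eV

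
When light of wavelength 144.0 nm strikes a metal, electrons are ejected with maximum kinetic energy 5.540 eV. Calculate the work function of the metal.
3.07 eV

From Einstein's photoelectric equation: KE_max = hf - φ = hc/λ - φ

Rearranging for φ:
φ = hc/λ - KE_max

Calculate photon energy:
E_photon = hc/λ = 8.6100 eV

Therefore:
φ = 8.6100 - 5.540 = 3.07 eV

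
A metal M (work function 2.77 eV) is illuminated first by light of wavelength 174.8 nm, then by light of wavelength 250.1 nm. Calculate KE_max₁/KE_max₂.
1.9763

Using Einstein's equation: KE_max = hc/λ - φ

For λ₁ = 174.8 nm:
E₁ = hc/λ₁ = 7.0929 eV
KE₁ = E₁ - φ = 7.0929 - 2.77 = 4.3229 eV

For λ₂ = 250.1 nm:
E₂ = hc/λ₂ = 4.9574 eV
KE₂ = E₂ - φ = 4.9574 - 2.77 = 2.1874 eV

Ratio: KE₁/KE₂ = 4.3229/2.1874 = 1.9763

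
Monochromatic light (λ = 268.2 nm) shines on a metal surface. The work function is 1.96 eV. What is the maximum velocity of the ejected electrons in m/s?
9.6783e+05 m/s

First, find the maximum kinetic energy:
E_photon = hc/λ = 4.6228 eV
KE_max = E_photon - φ = 4.6228 - 1.96 = 2.6628 eV

Convert to Joules: KE_max = 2.6628 × 1.602×10⁻¹⁹ J = 4.2663e-19 J

Then use KE = ½mv² to find velocity:
v = √(2·KE/m) = √(2 × 4.2663e-19 J / 9.109e-31 kg)
v = 9.6783e+05 m/s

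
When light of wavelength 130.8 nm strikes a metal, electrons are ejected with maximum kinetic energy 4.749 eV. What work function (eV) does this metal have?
4.73 eV

From Einstein's photoelectric equation: KE_max = hf - φ = hc/λ - φ

Rearranging for φ:
φ = hc/λ - KE_max

Calculate photon energy:
E_photon = hc/λ = 9.4789 eV

Therefore:
φ = 9.4789 - 4.749 = 4.73 eV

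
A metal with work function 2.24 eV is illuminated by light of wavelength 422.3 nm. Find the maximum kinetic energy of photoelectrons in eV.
0.6959 eV

Using Einstein's photoelectric equation: KE_max = hf - φ = hc/λ - φ

First, calculate the photon energy:
E_photon = hc/λ = (6.626×10⁻³⁴ J·s)(3×10⁸ m/s) / (422.3×10⁻⁹ m)
E_photon = 2.9359 eV

Then, the maximum kinetic energy:
KE_max = E_photon - φ = 2.9359 eV - 2.24 eV = 0.6959 eV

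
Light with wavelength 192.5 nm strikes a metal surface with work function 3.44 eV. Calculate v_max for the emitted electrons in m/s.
1.0274e+06 m/s

First, find the maximum kinetic energy:
E_photon = hc/λ = 6.4407 eV
KE_max = E_photon - φ = 6.4407 - 3.44 = 3.0007 eV

Convert to Joules: KE_max = 3.0007 × 1.602×10⁻¹⁹ J = 4.8077e-19 J

Then use KE = ½mv² to find velocity:
v = √(2·KE/m) = √(2 × 4.8077e-19 J / 9.109e-31 kg)
v = 1.0274e+06 m/s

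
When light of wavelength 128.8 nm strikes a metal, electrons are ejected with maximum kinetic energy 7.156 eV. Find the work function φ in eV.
2.47 eV

From Einstein's photoelectric equation: KE_max = hf - φ = hc/λ - φ

Rearranging for φ:
φ = hc/λ - KE_max

Calculate photon energy:
E_photon = hc/λ = 9.6261 eV

Therefore:
φ = 9.6261 - 7.156 = 2.47 eV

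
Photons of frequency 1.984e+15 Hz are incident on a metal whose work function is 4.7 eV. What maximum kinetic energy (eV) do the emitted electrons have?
3.5052 eV

Using Einstein's photoelectric equation: KE_max = hf - φ

First, calculate the photon energy:
E_photon = hf = (6.626×10⁻³⁴ J·s)(1.984e+15 Hz)
E_photon = 8.2052 eV

Then, the maximum kinetic energy:
KE_max = E_photon - φ = 8.2052 eV - 4.7 eV = 3.5052 eV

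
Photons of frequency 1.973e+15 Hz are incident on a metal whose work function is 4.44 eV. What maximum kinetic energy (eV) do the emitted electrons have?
3.7197 eV

Using Einstein's photoelectric equation: KE_max = hf - φ

First, calculate the photon energy:
E_photon = hf = (6.626×10⁻³⁴ J·s)(1.973e+15 Hz)
E_photon = 8.1597 eV

Then, the maximum kinetic energy:
KE_max = E_photon - φ = 8.1597 eV - 4.44 eV = 3.7197 eV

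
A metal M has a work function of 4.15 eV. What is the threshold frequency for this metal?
1.0035e+15 Hz

The threshold frequency is when the photon energy equals the work function:
hf₀ = φ

Solving for f₀:
f₀ = φ/h = (4.15 eV × 1.602×10⁻¹⁹ J/eV) / (6.626×10⁻³⁴ J·s)
f₀ = 1.0035e+15 Hz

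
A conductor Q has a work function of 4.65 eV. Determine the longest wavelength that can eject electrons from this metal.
266.63 nm

The threshold wavelength is when the photon energy equals the work function:
hc/λ₀ = φ

Solving for λ₀:
λ₀ = hc/φ = (6.626×10⁻³⁴ J·s)(3×10⁸ m/s) / (4.65 eV × 1.602×10⁻¹⁹ J/eV)
λ₀ = 266.63 nm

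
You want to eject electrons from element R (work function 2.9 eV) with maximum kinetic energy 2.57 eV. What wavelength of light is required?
226.66 nm

From Einstein's equation: KE_max = hc/λ - φ

Rearranging for λ:
hc/λ = KE_max + φ
λ = hc/(KE_max + φ)

Required photon energy:
E_photon = KE_max + φ = 2.57 + 2.9 = 5.47 eV

Required wavelength:
λ = hc/E_photon = (6.626×10⁻³⁴)(3×10⁸) / (5.47 × 1.602×10⁻¹⁹)
λ = 226.66 nm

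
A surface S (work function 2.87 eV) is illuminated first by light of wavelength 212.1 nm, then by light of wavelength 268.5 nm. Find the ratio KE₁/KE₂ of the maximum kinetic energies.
1.7026

Using Einstein's equation: KE_max = hc/λ - φ

For λ₁ = 212.1 nm:
E₁ = hc/λ₁ = 5.8456 eV
KE₁ = E₁ - φ = 5.8456 - 2.87 = 2.9756 eV

For λ₂ = 268.5 nm:
E₂ = hc/λ₂ = 4.6177 eV
KE₂ = E₂ - φ = 4.6177 - 2.87 = 1.7477 eV

Ratio: KE₁/KE₂ = 2.9756/1.7477 = 1.7026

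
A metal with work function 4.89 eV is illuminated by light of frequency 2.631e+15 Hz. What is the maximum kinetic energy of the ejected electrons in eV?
5.9909 eV

Using Einstein's photoelectric equation: KE_max = hf - φ

First, calculate the photon energy:
E_photon = hf = (6.626×10⁻³⁴ J·s)(2.631e+15 Hz)
E_photon = 10.8809 eV

Then, the maximum kinetic energy:
KE_max = E_photon - φ = 10.8809 eV - 4.89 eV = 5.9909 eV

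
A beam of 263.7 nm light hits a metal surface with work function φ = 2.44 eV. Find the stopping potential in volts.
2.2617 V

The stopping potential V_s satisfies: eV_s = KE_max

First, find KE_max using Einstein's equation:
E_photon = hc/λ = 4.7017 eV
KE_max = E_photon - φ = 4.7017 - 2.44 = 2.2617 eV

Since eV_s = KE_max:
V_s = KE_max/e = 2.2617 V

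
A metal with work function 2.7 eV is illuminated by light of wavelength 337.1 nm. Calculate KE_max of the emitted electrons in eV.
0.9780 eV

Using Einstein's photoelectric equation: KE_max = hf - φ = hc/λ - φ

First, calculate the photon energy:
E_photon = hc/λ = (6.626×10⁻³⁴ J·s)(3×10⁸ m/s) / (337.1×10⁻⁹ m)
E_photon = 3.6780 eV

Then, the maximum kinetic energy:
KE_max = E_photon - φ = 3.6780 eV - 2.7 eV = 0.9780 eV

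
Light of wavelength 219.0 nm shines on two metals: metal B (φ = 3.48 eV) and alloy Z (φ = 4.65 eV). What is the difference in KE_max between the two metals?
1.1700 eV

Using KE_max = hc/λ - φ for each metal:

Photon energy: E = hc/λ = 5.6614 eV

For metal B (φ₁ = 3.48 eV):
KE₁ = E - φ₁ = 5.6614 - 3.48 = 2.1814 eV

For alloy Z (φ₂ = 4.65 eV):
KE₂ = E - φ₂ = 5.6614 - 4.65 = 1.0114 eV

Difference:
ΔKE = KE₁ - KE₂ = 2.1814 - 1.0114 = 1.1700 eV

Note: The difference equals the difference in work functions: 4.65 - 3.48 = 1.17 eV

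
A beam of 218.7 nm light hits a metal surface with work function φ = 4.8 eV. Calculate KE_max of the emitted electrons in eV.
0.8691 eV

Using Einstein's photoelectric equation: KE_max = hf - φ = hc/λ - φ

First, calculate the photon energy:
E_photon = hc/λ = (6.626×10⁻³⁴ J·s)(3×10⁸ m/s) / (218.7×10⁻⁹ m)
E_photon = 5.6691 eV

Then, the maximum kinetic energy:
KE_max = E_photon - φ = 5.6691 eV - 4.8 eV = 0.8691 eV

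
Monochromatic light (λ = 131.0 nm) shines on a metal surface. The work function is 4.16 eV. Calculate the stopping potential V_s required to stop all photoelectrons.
5.3044 V

The stopping potential V_s satisfies: eV_s = KE_max

First, find KE_max using Einstein's equation:
E_photon = hc/λ = 9.4644 eV
KE_max = E_photon - φ = 9.4644 - 4.16 = 5.3044 eV

Since eV_s = KE_max:
V_s = KE_max/e = 5.3044 V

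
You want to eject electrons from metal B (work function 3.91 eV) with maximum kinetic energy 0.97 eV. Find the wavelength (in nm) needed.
254.07 nm

From Einstein's equation: KE_max = hc/λ - φ

Rearranging for λ:
hc/λ = KE_max + φ
λ = hc/(KE_max + φ)

Required photon energy:
E_photon = KE_max + φ = 0.97 + 3.91 = 4.88 eV

Required wavelength:
λ = hc/E_photon = (6.626×10⁻³⁴)(3×10⁸) / (4.88 × 1.602×10⁻¹⁹)
λ = 254.07 nm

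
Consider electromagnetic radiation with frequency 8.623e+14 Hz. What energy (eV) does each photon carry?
3.5662 eV

Using E = hf:

E = hf = (6.626×10⁻³⁴ J·s)(8.623e+14 Hz)
E = 3.5662 eV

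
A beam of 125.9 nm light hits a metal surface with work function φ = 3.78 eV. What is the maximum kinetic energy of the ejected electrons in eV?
6.0678 eV

Using Einstein's photoelectric equation: KE_max = hf - φ = hc/λ - φ

First, calculate the photon energy:
E_photon = hc/λ = (6.626×10⁻³⁴ J·s)(3×10⁸ m/s) / (125.9×10⁻⁹ m)
E_photon = 9.8478 eV

Then, the maximum kinetic energy:
KE_max = E_photon - φ = 9.8478 eV - 3.78 eV = 6.0678 eV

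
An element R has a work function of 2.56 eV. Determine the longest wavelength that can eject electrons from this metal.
484.31 nm

The threshold wavelength is when the photon energy equals the work function:
hc/λ₀ = φ

Solving for λ₀:
λ₀ = hc/φ = (6.626×10⁻³⁴ J·s)(3×10⁸ m/s) / (2.56 eV × 1.602×10⁻¹⁹ J/eV)
λ₀ = 484.31 nm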